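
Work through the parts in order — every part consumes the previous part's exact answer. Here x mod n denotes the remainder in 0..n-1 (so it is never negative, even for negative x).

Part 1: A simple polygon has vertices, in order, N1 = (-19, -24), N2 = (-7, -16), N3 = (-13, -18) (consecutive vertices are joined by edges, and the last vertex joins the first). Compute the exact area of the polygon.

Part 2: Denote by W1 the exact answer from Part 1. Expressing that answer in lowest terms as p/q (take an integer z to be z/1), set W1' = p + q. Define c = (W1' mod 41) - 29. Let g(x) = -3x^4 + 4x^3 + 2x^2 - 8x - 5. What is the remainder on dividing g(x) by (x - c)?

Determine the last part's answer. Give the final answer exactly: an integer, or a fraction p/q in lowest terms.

Part 1: cross terms: (-19*-16 - -7*-24)=136, (-7*-18 - -13*-16)=-82, (-13*-24 - -19*-18)=-30; twice the area = |24| = 24; area = 12; answer 12
Part 2: W1 = 12; threaded value p + q = 13; c = -16; remainder = value at the root: -3*(-16)^4 + 4*(-16)^3 + 2*(-16)^2 - 8*(-16)^1 - 5 = (-196608) + (-16384) + (512) + (128) + (-5) = -212357; answer -212357

-212357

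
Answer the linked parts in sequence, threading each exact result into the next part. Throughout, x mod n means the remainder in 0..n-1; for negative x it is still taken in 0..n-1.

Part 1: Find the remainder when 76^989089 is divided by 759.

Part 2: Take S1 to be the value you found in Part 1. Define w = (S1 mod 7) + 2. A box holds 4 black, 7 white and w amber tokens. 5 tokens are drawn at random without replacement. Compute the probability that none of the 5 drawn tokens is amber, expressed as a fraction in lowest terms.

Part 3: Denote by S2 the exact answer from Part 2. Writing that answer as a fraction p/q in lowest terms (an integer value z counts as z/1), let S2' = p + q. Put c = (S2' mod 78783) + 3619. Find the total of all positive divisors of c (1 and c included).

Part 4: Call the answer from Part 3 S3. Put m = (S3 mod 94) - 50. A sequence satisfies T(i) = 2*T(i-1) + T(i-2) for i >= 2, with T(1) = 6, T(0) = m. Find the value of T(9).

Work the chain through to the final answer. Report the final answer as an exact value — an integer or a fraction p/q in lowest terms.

3462

Part 1: squarings mod 759: 76^1=76, 76^2=463, 76^4=331, 76^8=265, 76^16=397, 76^32=496, 76^64=100, 76^128=133, 76^256=232, 76^512=694, 76^1024=430, 76^2048=463, 76^4096=331, 76^8192=265, 76^16384=397, 76^32768=496, 76^65536=100, 76^131072=133, 76^262144=232, 76^524288=694; 76^989089 = 76^1 * 76^32 * 76^128 * 76^256 * 76^512 * 76^1024 * 76^4096 * 76^65536 * 76^131072 * 76^262144 * 76^524288 = 43 (mod 759); answer 43
Part 2: S1 = 43; w = 3; total draws C(14,5) = 2002; favorable C(11,5) = 462; P = 3/13; answer 3/13
Part 3: S2 = 3/13; threaded value p + q = 16; c = 3635; 3635 = 5 * 727; sigma = (1 + 5) * (1 + 727) = 6 * 728 = 4368; answer 4368
Part 4: S3 = 4368; m = -6; T(2) = 2*(6) + 1*(-6) = 6; iterating: T(2)=6, T(3)=18, T(4)=42, T(5)=102, T(6)=246, T(7)=594, T(8)=1434, T(9)=3462; answer 3462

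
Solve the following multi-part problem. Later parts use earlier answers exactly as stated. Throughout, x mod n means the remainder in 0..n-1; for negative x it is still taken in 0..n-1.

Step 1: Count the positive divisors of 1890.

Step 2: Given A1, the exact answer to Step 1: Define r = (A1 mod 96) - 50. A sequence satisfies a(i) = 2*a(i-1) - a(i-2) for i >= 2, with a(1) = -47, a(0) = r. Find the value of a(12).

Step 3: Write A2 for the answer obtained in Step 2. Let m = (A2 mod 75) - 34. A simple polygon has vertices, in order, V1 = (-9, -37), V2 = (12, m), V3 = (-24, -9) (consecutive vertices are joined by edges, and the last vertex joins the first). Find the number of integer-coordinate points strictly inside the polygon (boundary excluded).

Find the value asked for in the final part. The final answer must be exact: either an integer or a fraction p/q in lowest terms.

381

Step 1: 1890 = 2 * 3^3 * 5 * 7; number of divisors = (1+1) * (3+1) * (1+1) * (1+1) = 32; answer 32
Step 2: A1 = 32; r = -18; a(2) = 2*(-47) - 1*(-18) = -76; iterating: a(2)=-76, a(3)=-105, a(4)=-134, a(5)=-163, a(6)=-192, a(7)=-221, a(8)=-250, a(9)=-279, a(10)=-308, a(11)=-337, a(12)=-366; answer -366
Step 3: A2 = -366; m = -25; cross terms: (-9*-25 - 12*-37)=669, (12*-9 - -24*-25)=-708, (-24*-37 - -9*-9)=807; twice the area = |768| = 768; area = 384; boundary points = 3 + 4 + 1 = 8; strictly interior points = area - boundary/2 + 1 = 381; answer 381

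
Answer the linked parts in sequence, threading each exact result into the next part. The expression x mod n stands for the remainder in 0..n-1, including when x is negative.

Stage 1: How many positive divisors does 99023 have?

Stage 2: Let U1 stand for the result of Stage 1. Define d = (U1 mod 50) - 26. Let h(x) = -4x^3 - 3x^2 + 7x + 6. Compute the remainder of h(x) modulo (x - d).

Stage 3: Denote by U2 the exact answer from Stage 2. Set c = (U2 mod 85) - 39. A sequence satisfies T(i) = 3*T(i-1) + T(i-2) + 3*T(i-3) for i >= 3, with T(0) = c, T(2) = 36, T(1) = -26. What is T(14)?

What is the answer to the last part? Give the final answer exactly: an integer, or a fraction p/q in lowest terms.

Stage 1: 99023 is prime, so its only divisors are 1 and 99023; count = 2; answer 2
Stage 2: U1 = 2; d = -24; remainder = value at the root: -4*(-24)^3 - 3*(-24)^2 + 7*(-24)^1 + 6 = (55296) + (-1728) + (-168) + (6) = 53406; answer 53406
Stage 3: U2 = 53406; c = -13; T(3) = 3*(36) + 1*(-26) + 3*(-13) = 43; iterating: T(3)=43, T(4)=87, T(5)=412, T(6)=1452, T(7)=5029, T(8)=17775, T(9)=62710, T(10)=220992, T(11)=779011, T(12)=2746155, T(13)=9680452, T(14)=34124544; answer 34124544

34124544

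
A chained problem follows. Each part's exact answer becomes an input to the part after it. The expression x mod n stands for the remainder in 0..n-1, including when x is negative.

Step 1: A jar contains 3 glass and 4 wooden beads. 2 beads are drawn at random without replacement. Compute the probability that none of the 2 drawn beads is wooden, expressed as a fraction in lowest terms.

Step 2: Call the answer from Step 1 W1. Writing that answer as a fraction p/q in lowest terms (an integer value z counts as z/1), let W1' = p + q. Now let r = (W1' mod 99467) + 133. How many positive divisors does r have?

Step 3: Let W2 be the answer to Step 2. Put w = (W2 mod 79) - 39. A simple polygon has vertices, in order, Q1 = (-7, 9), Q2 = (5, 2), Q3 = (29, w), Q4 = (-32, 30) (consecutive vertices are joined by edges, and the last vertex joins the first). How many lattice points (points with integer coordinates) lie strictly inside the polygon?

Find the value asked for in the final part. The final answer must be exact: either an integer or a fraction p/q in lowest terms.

Step 1: total draws C(7,2) = 21; favorable C(3,2) = 3; P = 1/7; answer 1/7
Step 2: W1 = 1/7; threaded value p + q = 8; r = 141; 141 = 3 * 47; number of divisors = (1+1) * (1+1) = 4; answer 4
Step 3: W2 = 4; w = -35; cross terms: (-7*2 - 5*9)=-59, (5*-35 - 29*2)=-233, (29*30 - -32*-35)=-250, (-32*9 - -7*30)=-78; twice the area = |-620| = 620; area = 310; boundary points = 1 + 1 + 1 + 1 = 4; strictly interior points = area - boundary/2 + 1 = 309; answer 309

309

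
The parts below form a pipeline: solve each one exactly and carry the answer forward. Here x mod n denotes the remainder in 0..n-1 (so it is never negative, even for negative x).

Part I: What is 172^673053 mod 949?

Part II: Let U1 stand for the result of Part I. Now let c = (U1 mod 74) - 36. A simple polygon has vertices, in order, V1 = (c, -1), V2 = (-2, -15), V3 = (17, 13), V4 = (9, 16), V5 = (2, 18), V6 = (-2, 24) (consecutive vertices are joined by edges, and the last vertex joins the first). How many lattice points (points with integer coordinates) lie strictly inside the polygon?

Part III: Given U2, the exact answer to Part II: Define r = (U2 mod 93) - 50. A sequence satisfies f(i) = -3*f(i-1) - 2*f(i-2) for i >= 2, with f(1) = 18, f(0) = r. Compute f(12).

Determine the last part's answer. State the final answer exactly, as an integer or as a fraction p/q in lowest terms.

Part I: squarings mod 949: 172^1=172, 172^2=165, 172^4=653, 172^8=308, 172^16=913, 172^32=347, 172^64=835, 172^128=659, 172^256=588, 172^512=308, 172^1024=913, 172^2048=347, 172^4096=835, 172^8192=659, 172^16384=588, 172^32768=308, 172^65536=913, 172^131072=347, 172^262144=835, 172^524288=659; 172^673053 = 172^1 * 172^4 * 172^8 * 172^16 * 172^256 * 172^1024 * 172^16384 * 172^131072 * 172^524288 = 833 (mod 949); answer 833
Part II: U1 = 833; c = -17; cross terms: (-17*-15 - -2*-1)=253, (-2*13 - 17*-15)=229, (17*16 - 9*13)=155, (9*18 - 2*16)=130, (2*24 - -2*18)=84, (-2*-1 - -17*24)=410; twice the area = |1261| = 1261; area = 1261/2; boundary points = 1 + 1 + 1 + 1 + 2 + 5 = 11; strictly interior points = area - boundary/2 + 1 = 626; answer 626
Part III: U2 = 626; r = 18; f(2) = -3*(18) - 2*(18) = -90; iterating: f(2)=-90, f(3)=234, f(4)=-522, f(5)=1098, f(6)=-2250, f(7)=4554, f(8)=-9162, f(9)=18378, f(10)=-36810, f(11)=73674, f(12)=-147402; answer -147402

-147402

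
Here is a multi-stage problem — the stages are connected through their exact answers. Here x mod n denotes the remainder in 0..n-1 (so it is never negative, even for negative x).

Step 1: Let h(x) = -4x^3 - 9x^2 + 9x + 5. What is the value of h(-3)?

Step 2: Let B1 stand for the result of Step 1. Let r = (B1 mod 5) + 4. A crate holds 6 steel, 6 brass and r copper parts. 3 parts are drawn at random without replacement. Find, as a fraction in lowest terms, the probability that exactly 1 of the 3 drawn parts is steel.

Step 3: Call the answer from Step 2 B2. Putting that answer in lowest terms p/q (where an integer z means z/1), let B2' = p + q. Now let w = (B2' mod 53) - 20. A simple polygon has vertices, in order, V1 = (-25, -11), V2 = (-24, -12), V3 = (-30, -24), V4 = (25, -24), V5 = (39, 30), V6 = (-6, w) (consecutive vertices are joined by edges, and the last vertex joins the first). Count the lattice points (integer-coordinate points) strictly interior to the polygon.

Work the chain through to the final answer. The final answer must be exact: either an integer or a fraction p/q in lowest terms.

Step 1: -4*(-3)^3 - 9*(-3)^2 + 9*(-3)^1 + 5 = (108) + (-81) + (-27) + (5) = 5; answer 5
Step 2: B1 = 5; r = 4; total draws C(16,3) = 560; favorable C(6,1)*C(10,2) = 270; P = 27/56; answer 27/56
Step 3: B2 = 27/56; threaded value p + q = 83; w = 10; cross terms: (-25*-12 - -24*-11)=36, (-24*-24 - -30*-12)=216, (-30*-24 - 25*-24)=1320, (25*30 - 39*-24)=1686, (39*10 - -6*30)=570, (-6*-11 - -25*10)=316; twice the area = |4144| = 4144; area = 2072; boundary points = 1 + 6 + 55 + 2 + 5 + 1 = 70; strictly interior points = area - boundary/2 + 1 = 2038; answer 2038

2038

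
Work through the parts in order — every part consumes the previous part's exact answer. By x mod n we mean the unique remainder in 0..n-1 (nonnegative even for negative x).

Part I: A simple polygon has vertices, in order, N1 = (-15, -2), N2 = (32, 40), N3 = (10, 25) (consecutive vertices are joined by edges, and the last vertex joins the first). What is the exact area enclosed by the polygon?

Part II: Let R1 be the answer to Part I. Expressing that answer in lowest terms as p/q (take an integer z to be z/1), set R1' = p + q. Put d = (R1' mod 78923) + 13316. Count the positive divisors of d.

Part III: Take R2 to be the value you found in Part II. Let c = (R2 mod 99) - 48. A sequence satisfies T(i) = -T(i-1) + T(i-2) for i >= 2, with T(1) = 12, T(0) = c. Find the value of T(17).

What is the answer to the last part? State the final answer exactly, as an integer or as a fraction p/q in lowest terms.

64566

Part I: cross terms: (-15*40 - 32*-2)=-536, (32*25 - 10*40)=400, (10*-2 - -15*25)=355; twice the area = |219| = 219; area = 219/2; answer 219/2
Part II: R1 = 219/2; threaded value p + q = 221; d = 13537; 13537 is prime, so its only divisors are 1 and 13537; count = 2; answer 2
Part III: R2 = 2; c = -46; T(2) = -1*(12) + 1*(-46) = -58; iterating: T(2)=-58, T(3)=70, T(4)=-128, T(5)=198, T(6)=-326, T(7)=524, T(8)=-850, T(9)=1374, T(10)=-2224, T(11)=3598, T(12)=-5822, T(13)=9420, T(14)=-15242, T(15)=24662, T(16)=-39904, T(17)=64566; answer 64566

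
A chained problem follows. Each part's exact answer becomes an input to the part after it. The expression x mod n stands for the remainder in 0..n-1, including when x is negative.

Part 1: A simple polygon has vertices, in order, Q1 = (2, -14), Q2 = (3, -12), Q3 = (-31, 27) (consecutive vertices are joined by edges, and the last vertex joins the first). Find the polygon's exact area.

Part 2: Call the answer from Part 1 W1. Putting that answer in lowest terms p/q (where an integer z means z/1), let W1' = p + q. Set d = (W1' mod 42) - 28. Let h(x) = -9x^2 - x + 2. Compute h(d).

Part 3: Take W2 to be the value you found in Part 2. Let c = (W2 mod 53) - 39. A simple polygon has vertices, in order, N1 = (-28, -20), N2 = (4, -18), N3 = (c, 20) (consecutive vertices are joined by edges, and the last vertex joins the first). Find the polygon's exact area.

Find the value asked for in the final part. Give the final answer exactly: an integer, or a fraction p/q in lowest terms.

Part 1: cross terms: (2*-12 - 3*-14)=18, (3*27 - -31*-12)=-291, (-31*-14 - 2*27)=380; twice the area = |107| = 107; area = 107/2; answer 107/2
Part 2: W1 = 107/2; threaded value p + q = 109; d = -3; -9*(-3)^2 - 1*(-3)^1 + 2 = (-81) + (3) + (2) = -76; answer -76
Part 3: W2 = -76; c = -9; cross terms: (-28*-18 - 4*-20)=584, (4*20 - -9*-18)=-82, (-9*-20 - -28*20)=740; twice the area = |1242| = 1242; area = 621; answer 621

621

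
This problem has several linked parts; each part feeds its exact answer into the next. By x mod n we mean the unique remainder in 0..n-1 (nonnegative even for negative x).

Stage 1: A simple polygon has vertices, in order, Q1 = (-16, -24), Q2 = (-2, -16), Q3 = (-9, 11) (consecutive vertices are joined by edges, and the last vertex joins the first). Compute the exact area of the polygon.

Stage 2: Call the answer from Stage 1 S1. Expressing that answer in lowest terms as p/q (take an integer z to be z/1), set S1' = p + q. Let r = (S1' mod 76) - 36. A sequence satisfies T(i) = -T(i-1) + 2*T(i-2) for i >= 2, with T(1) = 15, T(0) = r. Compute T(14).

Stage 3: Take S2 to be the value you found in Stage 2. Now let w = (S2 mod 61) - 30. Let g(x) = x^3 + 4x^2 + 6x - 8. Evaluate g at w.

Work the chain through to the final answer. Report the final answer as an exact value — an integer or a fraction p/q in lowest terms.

-312

Stage 1: cross terms: (-16*-16 - -2*-24)=208, (-2*11 - -9*-16)=-166, (-9*-24 - -16*11)=392; twice the area = |434| = 434; area = 217; answer 217
Stage 2: S1 = 217; threaded value p + q = 218; r = 30; T(2) = -1*(15) + 2*(30) = 45; iterating: T(2)=45, T(3)=-15, T(4)=105, T(5)=-135, T(6)=345, T(7)=-615, T(8)=1305, T(9)=-2535, T(10)=5145, T(11)=-10215, T(12)=20505, T(13)=-40935, T(14)=81945; answer 81945
Stage 3: S2 = 81945; w = -8; 1*(-8)^3 + 4*(-8)^2 + 6*(-8)^1 - 8 = (-512) + (256) + (-48) + (-8) = -312; answer -312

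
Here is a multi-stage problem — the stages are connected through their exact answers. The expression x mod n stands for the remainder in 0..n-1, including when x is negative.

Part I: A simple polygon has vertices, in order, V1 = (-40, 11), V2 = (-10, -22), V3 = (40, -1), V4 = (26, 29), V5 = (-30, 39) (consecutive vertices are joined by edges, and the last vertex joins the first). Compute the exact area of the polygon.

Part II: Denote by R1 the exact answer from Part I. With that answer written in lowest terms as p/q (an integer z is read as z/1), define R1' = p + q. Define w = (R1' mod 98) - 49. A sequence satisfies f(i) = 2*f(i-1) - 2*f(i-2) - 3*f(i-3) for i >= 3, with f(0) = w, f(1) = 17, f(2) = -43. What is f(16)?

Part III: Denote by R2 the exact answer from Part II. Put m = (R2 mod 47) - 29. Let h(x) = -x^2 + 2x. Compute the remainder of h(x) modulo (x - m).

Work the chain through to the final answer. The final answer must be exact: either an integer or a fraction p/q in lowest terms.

Part I: cross terms: (-40*-22 - -10*11)=990, (-10*-1 - 40*-22)=890, (40*29 - 26*-1)=1186, (26*39 - -30*29)=1884, (-30*11 - -40*39)=1230; twice the area = |6180| = 6180; area = 3090; answer 3090
Part II: R1 = 3090; threaded value p + q = 3091; w = 4; f(3) = 2*(-43) - 2*(17) - 3*(4) = -132; iterating: f(3)=-132, f(4)=-229, f(5)=-65, f(6)=724, f(7)=2265, f(8)=3277, f(9)=-148, f(10)=-13645, f(11)=-36825, f(12)=-45916, f(13)=22753, f(14)=247813, f(15)=587868, f(16)=611851; answer 611851
Part III: R2 = 611851; m = -24; remainder = value at the root: -1*(-24)^2 + 2*(-24)^1 = (-576) + (-48) = -624; answer -624

-624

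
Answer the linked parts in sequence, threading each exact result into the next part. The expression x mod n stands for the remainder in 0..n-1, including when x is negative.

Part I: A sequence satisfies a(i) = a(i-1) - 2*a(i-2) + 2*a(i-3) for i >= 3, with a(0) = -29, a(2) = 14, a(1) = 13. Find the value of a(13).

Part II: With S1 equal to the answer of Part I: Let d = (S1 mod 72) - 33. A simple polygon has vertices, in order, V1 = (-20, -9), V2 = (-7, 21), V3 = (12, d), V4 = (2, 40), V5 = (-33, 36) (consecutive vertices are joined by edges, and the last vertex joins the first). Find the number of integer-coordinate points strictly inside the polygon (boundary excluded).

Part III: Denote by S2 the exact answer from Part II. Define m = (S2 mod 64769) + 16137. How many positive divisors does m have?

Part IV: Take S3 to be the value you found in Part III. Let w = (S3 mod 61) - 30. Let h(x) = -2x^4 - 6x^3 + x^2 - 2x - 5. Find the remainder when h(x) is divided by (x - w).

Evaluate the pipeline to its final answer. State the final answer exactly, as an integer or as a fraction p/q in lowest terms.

-807773

Part I: a(3) = 1*(14) - 2*(13) + 2*(-29) = -70; iterating: a(3)=-70, a(4)=-72, a(5)=96, a(6)=100, a(7)=-236, a(8)=-244, a(9)=428, a(10)=444, a(11)=-900, a(12)=-932, a(13)=1756; answer 1756
Part II: S1 = 1756; d = -5; cross terms: (-20*21 - -7*-9)=-483, (-7*-5 - 12*21)=-217, (12*40 - 2*-5)=490, (2*36 - -33*40)=1392, (-33*-9 - -20*36)=1017; twice the area = |2199| = 2199; area = 2199/2; boundary points = 1 + 1 + 5 + 1 + 1 = 9; strictly interior points = area - boundary/2 + 1 = 1096; answer 1096
Part III: S2 = 1096; m = 17233; 17233 = 19 * 907; number of divisors = (1+1) * (1+1) = 4; answer 4
Part IV: S3 = 4; w = -26; remainder = value at the root: -2*(-26)^4 - 6*(-26)^3 + 1*(-26)^2 - 2*(-26)^1 - 5 = (-913952) + (105456) + (676) + (52) + (-5) = -807773; answer -807773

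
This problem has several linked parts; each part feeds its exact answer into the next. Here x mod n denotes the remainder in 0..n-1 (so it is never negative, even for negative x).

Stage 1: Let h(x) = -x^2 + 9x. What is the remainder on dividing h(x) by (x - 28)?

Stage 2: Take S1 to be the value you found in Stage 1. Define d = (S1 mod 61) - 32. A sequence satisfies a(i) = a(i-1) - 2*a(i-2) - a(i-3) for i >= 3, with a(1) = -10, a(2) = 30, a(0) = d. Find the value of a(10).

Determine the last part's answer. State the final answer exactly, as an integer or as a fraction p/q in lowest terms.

Stage 1: remainder = value at the root: -1*(28)^2 + 9*(28)^1 = (-784) + (252) = -532; answer -532
Stage 2: S1 = -532; d = -15; a(3) = 1*(30) - 2*(-10) - 1*(-15) = 65; iterating: a(3)=65, a(4)=15, a(5)=-145, a(6)=-240, a(7)=35, a(8)=660, a(9)=830, a(10)=-525; answer -525

-525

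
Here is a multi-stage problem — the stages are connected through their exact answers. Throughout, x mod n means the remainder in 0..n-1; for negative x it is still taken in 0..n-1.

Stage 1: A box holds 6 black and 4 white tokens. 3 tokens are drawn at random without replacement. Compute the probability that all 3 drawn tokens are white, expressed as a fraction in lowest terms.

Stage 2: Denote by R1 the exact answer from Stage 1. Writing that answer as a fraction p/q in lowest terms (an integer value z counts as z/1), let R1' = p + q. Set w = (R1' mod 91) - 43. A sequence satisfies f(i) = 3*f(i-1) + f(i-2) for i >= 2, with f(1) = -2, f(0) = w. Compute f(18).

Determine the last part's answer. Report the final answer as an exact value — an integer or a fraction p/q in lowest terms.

Stage 1: total draws C(10,3) = 120; favorable C(4,3) = 4; P = 1/30; answer 1/30
Stage 2: R1 = 1/30; threaded value p + q = 31; w = -12; f(2) = 3*(-2) + 1*(-12) = -18; iterating: f(2)=-18, f(3)=-56, f(4)=-186, f(5)=-614, f(6)=-2028, f(7)=-6698, f(8)=-22122, f(9)=-73064, f(10)=-241314, f(11)=-797006, f(12)=-2632332, f(13)=-8694002, f(14)=-28714338, f(15)=-94837016, f(16)=-313225386, f(17)=-1034513174, f(18)=-3416764908; answer -3416764908

-3416764908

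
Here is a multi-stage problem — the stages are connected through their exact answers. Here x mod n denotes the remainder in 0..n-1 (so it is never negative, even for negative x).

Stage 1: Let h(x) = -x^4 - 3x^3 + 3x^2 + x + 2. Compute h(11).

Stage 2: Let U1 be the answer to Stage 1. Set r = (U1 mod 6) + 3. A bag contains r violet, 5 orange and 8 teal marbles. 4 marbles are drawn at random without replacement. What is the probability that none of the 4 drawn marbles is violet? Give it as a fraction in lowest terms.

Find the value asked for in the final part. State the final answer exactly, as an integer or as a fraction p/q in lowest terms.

Stage 1: -1*(11)^4 - 3*(11)^3 + 3*(11)^2 + 1*(11)^1 + 2 = (-14641) + (-3993) + (363) + (11) + (2) = -18258; answer -18258
Stage 2: U1 = -18258; r = 3; total draws C(16,4) = 1820; favorable C(13,4) = 715; P = 11/28; answer 11/28

11/28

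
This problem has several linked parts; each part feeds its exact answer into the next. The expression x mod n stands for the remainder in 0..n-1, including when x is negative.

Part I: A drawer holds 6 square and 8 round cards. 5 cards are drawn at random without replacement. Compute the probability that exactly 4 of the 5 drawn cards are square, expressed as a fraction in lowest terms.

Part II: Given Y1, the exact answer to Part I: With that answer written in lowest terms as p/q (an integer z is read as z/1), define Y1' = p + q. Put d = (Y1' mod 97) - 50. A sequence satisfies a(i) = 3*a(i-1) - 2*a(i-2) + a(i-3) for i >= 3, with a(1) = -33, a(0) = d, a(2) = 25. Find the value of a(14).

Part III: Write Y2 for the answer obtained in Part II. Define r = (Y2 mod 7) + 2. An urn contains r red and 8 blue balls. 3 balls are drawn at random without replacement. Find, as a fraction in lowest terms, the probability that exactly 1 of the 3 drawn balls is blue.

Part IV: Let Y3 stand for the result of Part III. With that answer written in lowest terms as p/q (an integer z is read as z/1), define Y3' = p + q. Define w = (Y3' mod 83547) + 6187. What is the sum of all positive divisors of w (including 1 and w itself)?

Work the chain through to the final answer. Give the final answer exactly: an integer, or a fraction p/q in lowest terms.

11760

Part I: total draws C(14,5) = 2002; favorable C(6,4)*C(8,1) = 120; P = 60/1001; answer 60/1001
Part II: Y1 = 60/1001; threaded value p + q = 1061; d = 41; a(3) = 3*(25) - 2*(-33) + 1*(41) = 182; iterating: a(3)=182, a(4)=463, a(5)=1050, a(6)=2406, a(7)=5581, a(8)=12981, a(9)=30187, a(10)=70180, a(11)=163147, a(12)=379268, a(13)=881690, a(14)=2049681; answer 2049681
Part III: Y2 = 2049681; r = 6; total draws C(14,3) = 364; favorable C(8,1)*C(6,2) = 120; P = 30/91; answer 30/91
Part IV: Y3 = 30/91; threaded value p + q = 121; w = 6308; 6308 = 2^2 * 19 * 83; sigma = (1 + 2 + 4) * (1 + 19) * (1 + 83) = 7 * 20 * 84 = 11760; answer 11760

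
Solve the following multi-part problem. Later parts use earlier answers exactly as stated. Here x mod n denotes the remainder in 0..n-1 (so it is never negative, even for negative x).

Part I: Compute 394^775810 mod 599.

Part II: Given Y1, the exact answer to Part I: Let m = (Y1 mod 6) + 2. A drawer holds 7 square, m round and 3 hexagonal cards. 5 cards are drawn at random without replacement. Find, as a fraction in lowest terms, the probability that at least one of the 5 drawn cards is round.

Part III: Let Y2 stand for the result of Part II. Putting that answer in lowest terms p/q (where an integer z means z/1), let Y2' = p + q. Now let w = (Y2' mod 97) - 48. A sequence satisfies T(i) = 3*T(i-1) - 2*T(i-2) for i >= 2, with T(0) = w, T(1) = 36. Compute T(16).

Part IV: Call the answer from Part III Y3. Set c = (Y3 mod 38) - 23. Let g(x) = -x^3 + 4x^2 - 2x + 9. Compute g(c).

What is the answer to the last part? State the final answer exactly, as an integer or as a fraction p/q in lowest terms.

Part I: squarings mod 599: 394^1=394, 394^2=95, 394^4=40, 394^8=402, 394^16=473, 394^32=302, 394^64=156, 394^128=376, 394^256=12, 394^512=144, 394^1024=370, 394^2048=328, 394^4096=363, 394^8192=588, 394^16384=121, 394^32768=265, 394^65536=142, 394^131072=397, 394^262144=72, 394^524288=392; 394^775810 = 394^2 * 394^128 * 394^512 * 394^1024 * 394^4096 * 394^16384 * 394^32768 * 394^65536 * 394^131072 * 394^524288 = 85 (mod 599); answer 85
Part II: Y1 = 85; m = 3; total draws C(13,5) = 1287; complement C(10,5) = 252; favorable 1287 - 252 = 1035; P = 115/143; answer 115/143
Part III: Y2 = 115/143; threaded value p + q = 258; w = 16; T(2) = 3*(36) - 2*(16) = 76; iterating: T(2)=76, T(3)=156, T(4)=316, T(5)=636, T(6)=1276, T(7)=2556, T(8)=5116, T(9)=10236, T(10)=20476, T(11)=40956, T(12)=81916, T(13)=163836, T(14)=327676, T(15)=655356, T(16)=1310716; answer 1310716
Part IV: Y3 = 1310716; c = -3; -1*(-3)^3 + 4*(-3)^2 - 2*(-3)^1 + 9 = (27) + (36) + (6) + (9) = 78; answer 78

78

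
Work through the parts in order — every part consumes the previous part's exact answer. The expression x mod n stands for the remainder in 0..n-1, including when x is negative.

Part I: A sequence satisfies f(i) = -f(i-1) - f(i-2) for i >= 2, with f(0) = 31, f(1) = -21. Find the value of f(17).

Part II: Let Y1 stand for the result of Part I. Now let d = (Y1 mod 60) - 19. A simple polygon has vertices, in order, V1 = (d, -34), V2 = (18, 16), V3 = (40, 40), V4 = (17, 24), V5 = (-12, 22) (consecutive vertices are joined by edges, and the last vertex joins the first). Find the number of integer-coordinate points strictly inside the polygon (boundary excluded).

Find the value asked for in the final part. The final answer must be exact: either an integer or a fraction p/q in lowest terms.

926

Part I: f(2) = -1*(-21) - 1*(31) = -10; iterating: f(2)=-10, f(3)=31, f(4)=-21, f(5)=-10, f(6)=31, f(7)=-21, f(8)=-10, f(9)=31, f(10)=-21, f(11)=-10, f(12)=31, f(13)=-21, f(14)=-10, f(15)=31, f(16)=-21, f(17)=-10; answer -10
Part II: Y1 = -10; d = 31; cross terms: (31*16 - 18*-34)=1108, (18*40 - 40*16)=80, (40*24 - 17*40)=280, (17*22 - -12*24)=662, (-12*-34 - 31*22)=-274; twice the area = |1856| = 1856; area = 928; boundary points = 1 + 2 + 1 + 1 + 1 = 6; strictly interior points = area - boundary/2 + 1 = 926; answer 926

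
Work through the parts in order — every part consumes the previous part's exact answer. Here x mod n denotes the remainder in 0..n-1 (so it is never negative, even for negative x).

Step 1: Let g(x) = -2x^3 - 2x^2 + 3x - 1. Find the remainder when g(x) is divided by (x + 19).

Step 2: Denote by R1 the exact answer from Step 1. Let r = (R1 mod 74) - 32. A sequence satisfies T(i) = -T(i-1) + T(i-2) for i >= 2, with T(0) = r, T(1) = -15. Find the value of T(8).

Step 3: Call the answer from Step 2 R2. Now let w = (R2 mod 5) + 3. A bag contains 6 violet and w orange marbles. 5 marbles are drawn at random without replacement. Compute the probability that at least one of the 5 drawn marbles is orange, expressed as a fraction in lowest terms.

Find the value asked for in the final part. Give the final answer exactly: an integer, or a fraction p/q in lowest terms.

Step 1: remainder = value at the root: -2*(-19)^3 - 2*(-19)^2 + 3*(-19)^1 - 1 = (13718) + (-722) + (-57) + (-1) = 12938; answer 12938
Step 2: R1 = 12938; r = 30; T(2) = -1*(-15) + 1*(30) = 45; iterating: T(2)=45, T(3)=-60, T(4)=105, T(5)=-165, T(6)=270, T(7)=-435, T(8)=705; answer 705
Step 3: R2 = 705; w = 3; total draws C(9,5) = 126; complement C(6,5) = 6; favorable 126 - 6 = 120; P = 20/21; answer 20/21

20/21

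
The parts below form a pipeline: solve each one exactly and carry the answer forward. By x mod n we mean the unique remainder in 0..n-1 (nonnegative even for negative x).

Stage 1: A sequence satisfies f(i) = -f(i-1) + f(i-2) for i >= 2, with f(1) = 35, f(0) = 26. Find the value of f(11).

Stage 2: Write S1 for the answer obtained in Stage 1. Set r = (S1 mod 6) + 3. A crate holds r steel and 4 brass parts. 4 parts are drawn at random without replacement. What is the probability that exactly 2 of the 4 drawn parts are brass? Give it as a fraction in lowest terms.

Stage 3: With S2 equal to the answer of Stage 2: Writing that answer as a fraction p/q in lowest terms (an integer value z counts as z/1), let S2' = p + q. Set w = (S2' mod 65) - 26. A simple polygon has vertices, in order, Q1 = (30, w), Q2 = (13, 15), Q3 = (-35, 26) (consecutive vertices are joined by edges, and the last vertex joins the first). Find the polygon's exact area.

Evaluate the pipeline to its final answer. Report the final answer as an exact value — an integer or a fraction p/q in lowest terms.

533/2

Stage 1: f(2) = -1*(35) + 1*(26) = -9; iterating: f(2)=-9, f(3)=44, f(4)=-53, f(5)=97, f(6)=-150, f(7)=247, f(8)=-397, f(9)=644, f(10)=-1041, f(11)=1685; answer 1685
Stage 2: S1 = 1685; r = 8; total draws C(12,4) = 495; favorable C(4,2)*C(8,2) = 168; P = 56/165; answer 56/165
Stage 3: S2 = 56/165; threaded value p + q = 221; w = 0; cross terms: (30*15 - 13*0)=450, (13*26 - -35*15)=863, (-35*0 - 30*26)=-780; twice the area = |533| = 533; area = 533/2; answer 533/2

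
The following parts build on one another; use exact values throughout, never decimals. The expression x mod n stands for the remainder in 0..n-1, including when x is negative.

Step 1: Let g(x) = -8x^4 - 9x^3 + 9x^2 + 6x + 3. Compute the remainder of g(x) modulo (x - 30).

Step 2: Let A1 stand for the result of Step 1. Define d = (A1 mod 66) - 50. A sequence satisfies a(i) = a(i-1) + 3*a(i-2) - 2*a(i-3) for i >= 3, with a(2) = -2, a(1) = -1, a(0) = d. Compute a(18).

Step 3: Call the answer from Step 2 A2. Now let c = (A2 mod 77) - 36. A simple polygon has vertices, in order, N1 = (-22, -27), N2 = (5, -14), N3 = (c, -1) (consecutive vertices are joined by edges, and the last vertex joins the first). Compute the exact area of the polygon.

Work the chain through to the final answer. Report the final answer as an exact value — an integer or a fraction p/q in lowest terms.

Step 1: remainder = value at the root: -8*(30)^4 - 9*(30)^3 + 9*(30)^2 + 6*(30)^1 + 3 = (-6480000) + (-243000) + (8100) + (180) + (3) = -6714717; answer -6714717
Step 2: A1 = -6714717; d = 7; a(3) = 1*(-2) + 3*(-1) - 2*(7) = -19; iterating: a(3)=-19, a(4)=-23, a(5)=-76, a(6)=-107, a(7)=-289, a(8)=-458, a(9)=-1111, a(10)=-1907, a(11)=-4324, a(12)=-7823, a(13)=-16981, a(14)=-31802, a(15)=-67099, a(16)=-128543, a(17)=-266236, a(18)=-517667; answer -517667
Step 3: A2 = -517667; c = -32; cross terms: (-22*-14 - 5*-27)=443, (5*-1 - -32*-14)=-453, (-32*-27 - -22*-1)=842; twice the area = |832| = 832; area = 416; answer 416

416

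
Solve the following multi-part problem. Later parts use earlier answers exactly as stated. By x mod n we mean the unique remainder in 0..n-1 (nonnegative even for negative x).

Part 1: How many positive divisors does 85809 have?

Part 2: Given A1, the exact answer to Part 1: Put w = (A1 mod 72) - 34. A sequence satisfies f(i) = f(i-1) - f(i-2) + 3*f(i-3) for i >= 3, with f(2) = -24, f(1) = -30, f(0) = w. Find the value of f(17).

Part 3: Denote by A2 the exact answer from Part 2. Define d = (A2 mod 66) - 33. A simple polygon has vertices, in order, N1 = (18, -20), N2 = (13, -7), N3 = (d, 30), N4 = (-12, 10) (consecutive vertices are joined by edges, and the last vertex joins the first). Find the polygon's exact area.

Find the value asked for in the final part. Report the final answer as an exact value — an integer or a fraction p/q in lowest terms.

485/2

Part 1: 85809 = 3 * 28603; number of divisors = (1+1) * (1+1) = 4; answer 4
Part 2: A1 = 4; w = -30; f(3) = 1*(-24) - 1*(-30) + 3*(-30) = -84; iterating: f(3)=-84, f(4)=-150, f(5)=-138, f(6)=-240, f(7)=-552, f(8)=-726, f(9)=-894, f(10)=-1824, f(11)=-3108, f(12)=-3966, f(13)=-6330, f(14)=-11688, f(15)=-17256, f(16)=-24558, f(17)=-42366; answer -42366
Part 3: A2 = -42366; d = -27; cross terms: (18*-7 - 13*-20)=134, (13*30 - -27*-7)=201, (-27*10 - -12*30)=90, (-12*-20 - 18*10)=60; twice the area = |485| = 485; area = 485/2; answer 485/2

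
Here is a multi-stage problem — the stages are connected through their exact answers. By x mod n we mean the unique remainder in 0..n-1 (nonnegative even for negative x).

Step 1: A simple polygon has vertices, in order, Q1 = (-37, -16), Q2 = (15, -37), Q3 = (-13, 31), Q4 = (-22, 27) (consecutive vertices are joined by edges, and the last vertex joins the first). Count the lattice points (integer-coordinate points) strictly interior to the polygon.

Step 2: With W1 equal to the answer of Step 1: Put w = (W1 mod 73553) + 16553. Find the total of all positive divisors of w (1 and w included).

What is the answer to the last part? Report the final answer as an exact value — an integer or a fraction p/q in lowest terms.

31836

Step 1: cross terms: (-37*-37 - 15*-16)=1609, (15*31 - -13*-37)=-16, (-13*27 - -22*31)=331, (-22*-16 - -37*27)=1351; twice the area = |3275| = 3275; area = 3275/2; boundary points = 1 + 4 + 1 + 1 = 7; strictly interior points = area - boundary/2 + 1 = 1635; answer 1635
Step 2: W1 = 1635; w = 18188; 18188 = 2^2 * 4547; sigma = (1 + 2 + 4) * (1 + 4547) = 7 * 4548 = 31836; answer 31836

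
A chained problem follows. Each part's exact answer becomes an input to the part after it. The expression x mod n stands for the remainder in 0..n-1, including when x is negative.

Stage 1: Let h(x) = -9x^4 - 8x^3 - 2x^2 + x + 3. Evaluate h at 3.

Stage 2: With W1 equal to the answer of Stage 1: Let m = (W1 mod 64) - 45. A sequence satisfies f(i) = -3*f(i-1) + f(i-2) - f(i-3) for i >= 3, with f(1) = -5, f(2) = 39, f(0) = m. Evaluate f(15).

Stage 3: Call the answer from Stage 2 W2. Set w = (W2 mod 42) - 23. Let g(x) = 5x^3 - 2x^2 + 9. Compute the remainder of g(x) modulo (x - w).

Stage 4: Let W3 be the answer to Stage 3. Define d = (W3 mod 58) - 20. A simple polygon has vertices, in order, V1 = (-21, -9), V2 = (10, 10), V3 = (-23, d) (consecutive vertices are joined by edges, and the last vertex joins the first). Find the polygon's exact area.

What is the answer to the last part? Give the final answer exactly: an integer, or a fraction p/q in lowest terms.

Stage 1: -9*(3)^4 - 8*(3)^3 - 2*(3)^2 + 1*(3)^1 + 3 = (-729) + (-216) + (-18) + (3) + (3) = -957; answer -957
Stage 2: W1 = -957; m = -42; f(3) = -3*(39) + 1*(-5) - 1*(-42) = -80; iterating: f(3)=-80, f(4)=284, f(5)=-971, f(6)=3277, f(7)=-11086, f(8)=37506, f(9)=-126881, f(10)=429235, f(11)=-1452092, f(12)=4912392, f(13)=-16618503, f(14)=56219993, f(15)=-190190874; answer -190190874
Stage 3: W2 = -190190874; w = 13; remainder = value at the root: 5*(13)^3 - 2*(13)^2 + 9 = (10985) + (-338) + (9) = 10656; answer 10656
Stage 4: W3 = 10656; d = 22; cross terms: (-21*10 - 10*-9)=-120, (10*22 - -23*10)=450, (-23*-9 - -21*22)=669; twice the area = |999| = 999; area = 999/2; answer 999/2

999/2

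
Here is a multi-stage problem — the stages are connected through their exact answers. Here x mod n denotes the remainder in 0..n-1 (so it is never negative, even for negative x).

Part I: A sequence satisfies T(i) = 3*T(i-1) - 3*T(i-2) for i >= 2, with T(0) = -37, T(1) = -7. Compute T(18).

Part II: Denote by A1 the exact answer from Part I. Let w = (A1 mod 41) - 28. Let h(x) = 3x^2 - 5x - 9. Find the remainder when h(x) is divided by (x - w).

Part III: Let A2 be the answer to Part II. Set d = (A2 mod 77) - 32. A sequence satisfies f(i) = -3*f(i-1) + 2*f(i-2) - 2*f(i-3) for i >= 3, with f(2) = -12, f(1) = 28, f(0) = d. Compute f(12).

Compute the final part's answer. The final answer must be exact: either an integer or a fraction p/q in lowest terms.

-4895456

Part I: T(2) = 3*(-7) - 3*(-37) = 90; iterating: T(2)=90, T(3)=291, T(4)=603, T(5)=936, T(6)=999, T(7)=189, T(8)=-2430, T(9)=-7857, T(10)=-16281, T(11)=-25272, T(12)=-26973, T(13)=-5103, T(14)=65610, T(15)=212139, T(16)=439587, T(17)=682344, T(18)=728271; answer 728271
Part II: A1 = 728271; w = 1; remainder = value at the root: 3*(1)^2 - 5*(1)^1 - 9 = (3) + (-5) + (-9) = -11; answer -11
Part III: A2 = -11; d = 34; f(3) = -3*(-12) + 2*(28) - 2*(34) = 24; iterating: f(3)=24, f(4)=-152, f(5)=528, f(6)=-1936, f(7)=7168, f(8)=-26432, f(9)=97504, f(10)=-359712, f(11)=1327008, f(12)=-4895456; answer -4895456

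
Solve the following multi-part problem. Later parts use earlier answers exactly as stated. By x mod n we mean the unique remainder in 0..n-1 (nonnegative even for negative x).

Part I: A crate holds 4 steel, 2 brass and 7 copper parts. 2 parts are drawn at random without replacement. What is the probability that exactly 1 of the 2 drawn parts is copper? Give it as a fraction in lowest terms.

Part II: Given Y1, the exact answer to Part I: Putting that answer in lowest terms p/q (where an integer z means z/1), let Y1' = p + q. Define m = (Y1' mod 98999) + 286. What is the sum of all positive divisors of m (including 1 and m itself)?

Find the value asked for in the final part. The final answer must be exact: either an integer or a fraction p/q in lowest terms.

Part I: total draws C(13,2) = 78; favorable C(7,1)*C(6,1) = 42; P = 7/13; answer 7/13
Part II: Y1 = 7/13; threaded value p + q = 20; m = 306; 306 = 2 * 3^2 * 17; sigma = (1 + 2) * (1 + 3 + 9) * (1 + 17) = 3 * 13 * 18 = 702; answer 702

702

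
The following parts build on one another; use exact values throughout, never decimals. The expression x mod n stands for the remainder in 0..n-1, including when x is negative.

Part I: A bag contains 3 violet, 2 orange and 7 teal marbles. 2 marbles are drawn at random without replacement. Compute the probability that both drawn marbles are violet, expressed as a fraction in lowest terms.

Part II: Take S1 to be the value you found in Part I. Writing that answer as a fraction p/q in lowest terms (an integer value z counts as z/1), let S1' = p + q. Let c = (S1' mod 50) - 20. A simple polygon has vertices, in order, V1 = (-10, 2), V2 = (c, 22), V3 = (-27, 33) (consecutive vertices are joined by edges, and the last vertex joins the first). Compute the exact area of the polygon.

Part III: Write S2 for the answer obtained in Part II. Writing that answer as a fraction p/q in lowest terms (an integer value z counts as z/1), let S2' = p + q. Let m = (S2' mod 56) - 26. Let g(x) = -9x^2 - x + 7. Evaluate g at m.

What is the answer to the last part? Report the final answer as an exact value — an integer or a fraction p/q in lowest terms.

Part I: total draws C(12,2) = 66; favorable C(3,2) = 3; P = 1/22; answer 1/22
Part II: S1 = 1/22; threaded value p + q = 23; c = 3; cross terms: (-10*22 - 3*2)=-226, (3*33 - -27*22)=693, (-27*2 - -10*33)=276; twice the area = |743| = 743; area = 743/2; answer 743/2
Part III: S2 = 743/2; threaded value p + q = 745; m = -9; -9*(-9)^2 - 1*(-9)^1 + 7 = (-729) + (9) + (7) = -713; answer -713

-713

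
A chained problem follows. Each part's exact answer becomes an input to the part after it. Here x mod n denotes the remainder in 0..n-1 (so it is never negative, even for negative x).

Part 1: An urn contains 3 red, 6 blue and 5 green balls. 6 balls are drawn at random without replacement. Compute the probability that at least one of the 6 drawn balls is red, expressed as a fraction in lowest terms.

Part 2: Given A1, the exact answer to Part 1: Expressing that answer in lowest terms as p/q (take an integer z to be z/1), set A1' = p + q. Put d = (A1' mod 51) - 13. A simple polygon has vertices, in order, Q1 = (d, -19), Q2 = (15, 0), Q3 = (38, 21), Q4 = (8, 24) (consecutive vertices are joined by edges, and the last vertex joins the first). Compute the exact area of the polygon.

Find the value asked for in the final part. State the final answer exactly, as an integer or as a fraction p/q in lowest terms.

464

Part 1: total draws C(14,6) = 3003; complement C(11,6) = 462; favorable 3003 - 462 = 2541; P = 11/13; answer 11/13
Part 2: A1 = 11/13; threaded value p + q = 24; d = 11; cross terms: (11*0 - 15*-19)=285, (15*21 - 38*0)=315, (38*24 - 8*21)=744, (8*-19 - 11*24)=-416; twice the area = |928| = 928; area = 464; answer 464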